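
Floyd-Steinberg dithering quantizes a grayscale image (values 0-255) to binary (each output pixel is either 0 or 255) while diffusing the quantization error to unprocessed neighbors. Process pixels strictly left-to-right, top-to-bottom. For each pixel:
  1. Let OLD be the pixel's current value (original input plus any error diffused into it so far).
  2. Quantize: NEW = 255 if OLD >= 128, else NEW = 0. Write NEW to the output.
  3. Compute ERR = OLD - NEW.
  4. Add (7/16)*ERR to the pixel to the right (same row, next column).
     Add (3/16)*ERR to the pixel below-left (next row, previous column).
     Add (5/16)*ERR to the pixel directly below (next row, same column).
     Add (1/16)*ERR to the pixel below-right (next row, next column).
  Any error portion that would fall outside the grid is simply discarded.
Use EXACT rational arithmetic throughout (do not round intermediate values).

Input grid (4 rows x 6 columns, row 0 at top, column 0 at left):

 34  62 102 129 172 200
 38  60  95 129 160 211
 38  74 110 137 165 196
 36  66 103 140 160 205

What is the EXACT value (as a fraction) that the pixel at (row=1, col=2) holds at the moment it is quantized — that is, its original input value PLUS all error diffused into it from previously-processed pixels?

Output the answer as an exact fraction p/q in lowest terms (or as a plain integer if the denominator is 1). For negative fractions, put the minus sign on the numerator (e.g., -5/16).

Answer: 3829343/32768

Derivation:
(0,0): OLD=34 → NEW=0, ERR=34
(0,1): OLD=615/8 → NEW=0, ERR=615/8
(0,2): OLD=17361/128 → NEW=255, ERR=-15279/128
(0,3): OLD=157239/2048 → NEW=0, ERR=157239/2048
(0,4): OLD=6736769/32768 → NEW=255, ERR=-1619071/32768
(0,5): OLD=93524103/524288 → NEW=255, ERR=-40169337/524288
(1,0): OLD=8069/128 → NEW=0, ERR=8069/128
(1,1): OLD=93539/1024 → NEW=0, ERR=93539/1024
(1,2): OLD=3829343/32768 → NEW=0, ERR=3829343/32768
Target (1,2): original=95, with diffused error = 3829343/32768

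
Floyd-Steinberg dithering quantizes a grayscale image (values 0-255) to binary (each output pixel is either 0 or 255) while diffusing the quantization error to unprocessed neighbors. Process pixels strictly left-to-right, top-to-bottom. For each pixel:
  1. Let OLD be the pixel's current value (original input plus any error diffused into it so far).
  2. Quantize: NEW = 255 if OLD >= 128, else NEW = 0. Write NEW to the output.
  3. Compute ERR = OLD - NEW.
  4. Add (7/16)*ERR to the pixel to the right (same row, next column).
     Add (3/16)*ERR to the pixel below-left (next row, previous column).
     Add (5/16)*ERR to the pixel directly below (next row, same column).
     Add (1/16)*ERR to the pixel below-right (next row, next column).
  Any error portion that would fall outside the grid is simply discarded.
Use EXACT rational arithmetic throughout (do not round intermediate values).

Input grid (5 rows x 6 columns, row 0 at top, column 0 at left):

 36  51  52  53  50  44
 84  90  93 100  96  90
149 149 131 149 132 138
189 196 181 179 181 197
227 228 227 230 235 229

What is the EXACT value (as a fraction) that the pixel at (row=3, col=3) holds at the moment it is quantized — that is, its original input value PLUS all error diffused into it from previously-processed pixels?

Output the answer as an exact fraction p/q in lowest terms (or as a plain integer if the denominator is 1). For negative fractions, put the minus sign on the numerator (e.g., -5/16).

(0,0): OLD=36 → NEW=0, ERR=36
(0,1): OLD=267/4 → NEW=0, ERR=267/4
(0,2): OLD=5197/64 → NEW=0, ERR=5197/64
(0,3): OLD=90651/1024 → NEW=0, ERR=90651/1024
(0,4): OLD=1453757/16384 → NEW=0, ERR=1453757/16384
(0,5): OLD=21710635/262144 → NEW=0, ERR=21710635/262144
(1,0): OLD=6897/64 → NEW=0, ERR=6897/64
(1,1): OLD=89847/512 → NEW=255, ERR=-40713/512
(1,2): OLD=1709795/16384 → NEW=0, ERR=1709795/16384
(1,3): OLD=12781687/65536 → NEW=255, ERR=-3929993/65536
(1,4): OLD=497252501/4194304 → NEW=0, ERR=497252501/4194304
(1,5): OLD=11629577859/67108864 → NEW=255, ERR=-5483182461/67108864
(2,0): OLD=1374349/8192 → NEW=255, ERR=-714611/8192
(2,1): OLD=29435839/262144 → NEW=0, ERR=29435839/262144
(2,2): OLD=824283325/4194304 → NEW=255, ERR=-245264195/4194304
(2,3): OLD=4477119317/33554432 → NEW=255, ERR=-4079260843/33554432
(2,4): OLD=103930608831/1073741824 → NEW=0, ERR=103930608831/1073741824
(2,5): OLD=2786978252585/17179869184 → NEW=255, ERR=-1593888389335/17179869184
(3,0): OLD=766693213/4194304 → NEW=255, ERR=-302854307/4194304
(3,1): OLD=6143275449/33554432 → NEW=255, ERR=-2413104711/33554432
(3,2): OLD=31000669579/268435456 → NEW=0, ERR=31000669579/268435456
(3,3): OLD=3539537789841/17179869184 → NEW=255, ERR=-841328852079/17179869184
Target (3,3): original=179, with diffused error = 3539537789841/17179869184

Answer: 3539537789841/17179869184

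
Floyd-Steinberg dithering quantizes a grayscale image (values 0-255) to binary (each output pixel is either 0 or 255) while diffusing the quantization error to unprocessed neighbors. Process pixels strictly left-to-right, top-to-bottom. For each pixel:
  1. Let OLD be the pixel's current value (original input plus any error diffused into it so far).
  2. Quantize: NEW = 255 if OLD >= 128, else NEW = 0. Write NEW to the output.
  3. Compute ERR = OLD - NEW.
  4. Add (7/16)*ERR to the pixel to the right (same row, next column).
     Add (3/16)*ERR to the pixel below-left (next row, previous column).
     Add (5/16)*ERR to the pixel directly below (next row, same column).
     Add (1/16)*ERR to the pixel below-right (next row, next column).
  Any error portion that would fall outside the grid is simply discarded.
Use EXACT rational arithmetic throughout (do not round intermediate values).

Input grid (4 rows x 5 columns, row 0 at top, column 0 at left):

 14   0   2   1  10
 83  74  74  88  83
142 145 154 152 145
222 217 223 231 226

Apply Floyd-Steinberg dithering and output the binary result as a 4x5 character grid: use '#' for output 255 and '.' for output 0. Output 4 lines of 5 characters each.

(0,0): OLD=14 → NEW=0, ERR=14
(0,1): OLD=49/8 → NEW=0, ERR=49/8
(0,2): OLD=599/128 → NEW=0, ERR=599/128
(0,3): OLD=6241/2048 → NEW=0, ERR=6241/2048
(0,4): OLD=371367/32768 → NEW=0, ERR=371367/32768
(1,0): OLD=11331/128 → NEW=0, ERR=11331/128
(1,1): OLD=119189/1024 → NEW=0, ERR=119189/1024
(1,2): OLD=4172665/32768 → NEW=0, ERR=4172665/32768
(1,3): OLD=19278181/131072 → NEW=255, ERR=-14145179/131072
(1,4): OLD=82874127/2097152 → NEW=0, ERR=82874127/2097152
(2,0): OLD=3137335/16384 → NEW=255, ERR=-1040585/16384
(2,1): OLD=95942541/524288 → NEW=255, ERR=-37750899/524288
(2,2): OLD=1252685159/8388608 → NEW=255, ERR=-886409881/8388608
(2,3): OLD=11732459973/134217728 → NEW=0, ERR=11732459973/134217728
(2,4): OLD=405547406115/2147483648 → NEW=255, ERR=-142060924125/2147483648
(3,0): OLD=1582524679/8388608 → NEW=255, ERR=-556570361/8388608
(3,1): OLD=9508586683/67108864 → NEW=255, ERR=-7604173637/67108864
(3,2): OLD=327050781881/2147483648 → NEW=255, ERR=-220557548359/2147483648
(3,3): OLD=834836227553/4294967296 → NEW=255, ERR=-260380432927/4294967296
(3,4): OLD=12662768189733/68719476736 → NEW=255, ERR=-4860698377947/68719476736
Row 0: .....
Row 1: ...#.
Row 2: ###.#
Row 3: #####

Answer: .....
...#.
###.#
#####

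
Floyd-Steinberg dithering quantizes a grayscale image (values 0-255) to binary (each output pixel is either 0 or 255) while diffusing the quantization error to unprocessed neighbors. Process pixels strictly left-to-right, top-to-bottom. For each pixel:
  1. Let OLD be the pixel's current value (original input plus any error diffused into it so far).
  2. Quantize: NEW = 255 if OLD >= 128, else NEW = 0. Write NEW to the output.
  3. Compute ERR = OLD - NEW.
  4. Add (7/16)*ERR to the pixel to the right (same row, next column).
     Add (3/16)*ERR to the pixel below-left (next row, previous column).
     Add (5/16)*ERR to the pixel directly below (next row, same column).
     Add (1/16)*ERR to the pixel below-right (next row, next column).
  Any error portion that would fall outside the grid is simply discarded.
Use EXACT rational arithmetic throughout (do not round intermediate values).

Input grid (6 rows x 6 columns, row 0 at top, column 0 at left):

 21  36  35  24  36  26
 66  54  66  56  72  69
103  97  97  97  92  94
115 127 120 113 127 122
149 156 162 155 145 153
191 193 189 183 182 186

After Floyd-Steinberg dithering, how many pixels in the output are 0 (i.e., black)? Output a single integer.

(0,0): OLD=21 → NEW=0, ERR=21
(0,1): OLD=723/16 → NEW=0, ERR=723/16
(0,2): OLD=14021/256 → NEW=0, ERR=14021/256
(0,3): OLD=196451/4096 → NEW=0, ERR=196451/4096
(0,4): OLD=3734453/65536 → NEW=0, ERR=3734453/65536
(0,5): OLD=53404147/1048576 → NEW=0, ERR=53404147/1048576
(1,0): OLD=20745/256 → NEW=0, ERR=20745/256
(1,1): OLD=235839/2048 → NEW=0, ERR=235839/2048
(1,2): OLD=9523243/65536 → NEW=255, ERR=-7188437/65536
(1,3): OLD=9727503/262144 → NEW=0, ERR=9727503/262144
(1,4): OLD=1989589773/16777216 → NEW=0, ERR=1989589773/16777216
(1,5): OLD=37677526603/268435456 → NEW=255, ERR=-30773514677/268435456
(2,0): OLD=4912421/32768 → NEW=255, ERR=-3443419/32768
(2,1): OLD=74983655/1048576 → NEW=0, ERR=74983655/1048576
(2,2): OLD=1814680181/16777216 → NEW=0, ERR=1814680181/16777216
(2,3): OLD=22991165453/134217728 → NEW=255, ERR=-11234355187/134217728
(2,4): OLD=314663619495/4294967296 → NEW=0, ERR=314663619495/4294967296
(2,5): OLD=6709729957377/68719476736 → NEW=0, ERR=6709729957377/68719476736
(3,0): OLD=1603383765/16777216 → NEW=0, ERR=1603383765/16777216
(3,1): OLD=27497345841/134217728 → NEW=255, ERR=-6728174799/134217728
(3,2): OLD=129541431843/1073741824 → NEW=0, ERR=129541431843/1073741824
(3,3): OLD=11003513117673/68719476736 → NEW=255, ERR=-6519953450007/68719476736
(3,4): OLD=66774296076745/549755813888 → NEW=0, ERR=66774296076745/549755813888
(3,5): OLD=1849209562837031/8796093022208 → NEW=255, ERR=-393794157826009/8796093022208
(4,0): OLD=363925889755/2147483648 → NEW=255, ERR=-183682440485/2147483648
(4,1): OLD=4518569831071/34359738368 → NEW=255, ERR=-4243163452769/34359738368
(4,2): OLD=137165167703597/1099511627776 → NEW=0, ERR=137165167703597/1099511627776
(4,3): OLD=3698644937476801/17592186044416 → NEW=255, ERR=-787362503849279/17592186044416
(4,4): OLD=41954348438221521/281474976710656 → NEW=255, ERR=-29821770622995759/281474976710656
(4,5): OLD=451479722965847575/4503599627370496 → NEW=0, ERR=451479722965847575/4503599627370496
(5,0): OLD=77579274855501/549755813888 → NEW=255, ERR=-62608457685939/549755813888
(5,1): OLD=2157317440108573/17592186044416 → NEW=0, ERR=2157317440108573/17592186044416
(5,2): OLD=37369309447998095/140737488355328 → NEW=255, ERR=1481249917389455/140737488355328
(5,3): OLD=727556201407444373/4503599627370496 → NEW=255, ERR=-420861703572032107/4503599627370496
(5,4): OLD=1116947863496390773/9007199254740992 → NEW=0, ERR=1116947863496390773/9007199254740992
(5,5): OLD=38184560596306539065/144115188075855872 → NEW=255, ERR=1435187636963291705/144115188075855872
Output grid:
  Row 0: ......  (6 black, running=6)
  Row 1: ..#..#  (4 black, running=10)
  Row 2: #..#..  (4 black, running=14)
  Row 3: .#.#.#  (3 black, running=17)
  Row 4: ##.##.  (2 black, running=19)
  Row 5: #.##.#  (2 black, running=21)

Answer: 21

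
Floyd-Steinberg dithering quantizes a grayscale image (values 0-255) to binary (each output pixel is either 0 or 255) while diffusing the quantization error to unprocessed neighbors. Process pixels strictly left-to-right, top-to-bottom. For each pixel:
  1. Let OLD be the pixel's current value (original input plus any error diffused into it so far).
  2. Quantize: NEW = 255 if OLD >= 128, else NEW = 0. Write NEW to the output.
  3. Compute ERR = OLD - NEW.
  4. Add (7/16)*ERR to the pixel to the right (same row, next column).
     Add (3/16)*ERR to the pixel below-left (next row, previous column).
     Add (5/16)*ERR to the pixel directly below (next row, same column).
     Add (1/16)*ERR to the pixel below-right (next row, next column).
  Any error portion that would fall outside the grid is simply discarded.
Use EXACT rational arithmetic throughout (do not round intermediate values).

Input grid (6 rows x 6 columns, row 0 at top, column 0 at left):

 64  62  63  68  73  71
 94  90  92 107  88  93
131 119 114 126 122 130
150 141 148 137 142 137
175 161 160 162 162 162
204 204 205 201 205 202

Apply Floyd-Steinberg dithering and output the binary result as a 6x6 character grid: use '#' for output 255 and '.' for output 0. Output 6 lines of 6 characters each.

Answer: ......
#.##.#
.#..#.
#.##.#
##.##.
###.##

Derivation:
(0,0): OLD=64 → NEW=0, ERR=64
(0,1): OLD=90 → NEW=0, ERR=90
(0,2): OLD=819/8 → NEW=0, ERR=819/8
(0,3): OLD=14437/128 → NEW=0, ERR=14437/128
(0,4): OLD=250563/2048 → NEW=0, ERR=250563/2048
(0,5): OLD=4080469/32768 → NEW=0, ERR=4080469/32768
(1,0): OLD=1047/8 → NEW=255, ERR=-993/8
(1,1): OLD=5569/64 → NEW=0, ERR=5569/64
(1,2): OLD=386733/2048 → NEW=255, ERR=-135507/2048
(1,3): OLD=1168485/8192 → NEW=255, ERR=-920475/8192
(1,4): OLD=56346363/524288 → NEW=0, ERR=56346363/524288
(1,5): OLD=1565146733/8388608 → NEW=255, ERR=-573948307/8388608
(2,0): OLD=111131/1024 → NEW=0, ERR=111131/1024
(2,1): OLD=5685537/32768 → NEW=255, ERR=-2670303/32768
(2,2): OLD=22041779/524288 → NEW=0, ERR=22041779/524288
(2,3): OLD=525527179/4194304 → NEW=0, ERR=525527179/4194304
(2,4): OLD=25575241041/134217728 → NEW=255, ERR=-8650279599/134217728
(2,5): OLD=187129721415/2147483648 → NEW=0, ERR=187129721415/2147483648
(3,0): OLD=88413251/524288 → NEW=255, ERR=-45280189/524288
(3,1): OLD=387616287/4194304 → NEW=0, ERR=387616287/4194304
(3,2): OLD=7380939897/33554432 → NEW=255, ERR=-1175440263/33554432
(3,3): OLD=325069137679/2147483648 → NEW=255, ERR=-222539192561/2147483648
(3,4): OLD=1729872606151/17179869184 → NEW=0, ERR=1729872606151/17179869184
(3,5): OLD=56145334562313/274877906944 → NEW=255, ERR=-13948531708407/274877906944
(4,0): OLD=11095692501/67108864 → NEW=255, ERR=-6017067819/67108864
(4,1): OLD=148913756121/1073741824 → NEW=255, ERR=-124890408999/1073741824
(4,2): OLD=2903793489995/34359738368 → NEW=0, ERR=2903793489995/34359738368
(4,3): OLD=100759445682535/549755813888 → NEW=255, ERR=-39428286858905/549755813888
(4,4): OLD=1285087455023463/8796093022208 → NEW=255, ERR=-957916265639577/8796093022208
(4,5): OLD=14747988955090289/140737488355328 → NEW=0, ERR=14747988955090289/140737488355328
(5,0): OLD=2648656661019/17179869184 → NEW=255, ERR=-1732209980901/17179869184
(5,1): OLD=73547422607355/549755813888 → NEW=255, ERR=-66640309934085/549755813888
(5,2): OLD=693395814614721/4398046511104 → NEW=255, ERR=-428106045716799/4398046511104
(5,3): OLD=17010109907193331/140737488355328 → NEW=0, ERR=17010109907193331/140737488355328
(5,4): OLD=67275844416756773/281474976710656 → NEW=255, ERR=-4500274644460507/281474976710656
(5,5): OLD=995051771268053069/4503599627370496 → NEW=255, ERR=-153366133711423411/4503599627370496
Row 0: ......
Row 1: #.##.#
Row 2: .#..#.
Row 3: #.##.#
Row 4: ##.##.
Row 5: ###.##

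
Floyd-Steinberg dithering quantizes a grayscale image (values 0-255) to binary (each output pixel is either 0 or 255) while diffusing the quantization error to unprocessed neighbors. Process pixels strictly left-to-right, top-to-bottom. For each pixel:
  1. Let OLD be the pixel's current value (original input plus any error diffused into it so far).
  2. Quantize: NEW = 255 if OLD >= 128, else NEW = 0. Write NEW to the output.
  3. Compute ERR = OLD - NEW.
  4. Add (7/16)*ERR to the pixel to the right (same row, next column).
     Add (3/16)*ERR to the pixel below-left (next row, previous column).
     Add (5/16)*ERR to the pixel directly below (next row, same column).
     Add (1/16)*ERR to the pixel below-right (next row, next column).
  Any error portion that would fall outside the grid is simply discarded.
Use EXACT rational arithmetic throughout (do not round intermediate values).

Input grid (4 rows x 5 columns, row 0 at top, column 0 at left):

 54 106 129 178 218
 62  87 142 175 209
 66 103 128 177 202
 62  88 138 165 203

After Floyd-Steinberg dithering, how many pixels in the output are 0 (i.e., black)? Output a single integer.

Answer: 9

Derivation:
(0,0): OLD=54 → NEW=0, ERR=54
(0,1): OLD=1037/8 → NEW=255, ERR=-1003/8
(0,2): OLD=9491/128 → NEW=0, ERR=9491/128
(0,3): OLD=430981/2048 → NEW=255, ERR=-91259/2048
(0,4): OLD=6504611/32768 → NEW=255, ERR=-1851229/32768
(1,0): OLD=7087/128 → NEW=0, ERR=7087/128
(1,1): OLD=91465/1024 → NEW=0, ERR=91465/1024
(1,2): OLD=6162301/32768 → NEW=255, ERR=-2193539/32768
(1,3): OLD=16492729/131072 → NEW=0, ERR=16492729/131072
(1,4): OLD=510888715/2097152 → NEW=255, ERR=-23885045/2097152
(2,0): OLD=1639219/16384 → NEW=0, ERR=1639219/16384
(2,1): OLD=86818785/524288 → NEW=255, ERR=-46874655/524288
(2,2): OLD=814878947/8388608 → NEW=0, ERR=814878947/8388608
(2,3): OLD=33890197241/134217728 → NEW=255, ERR=-335323399/134217728
(2,4): OLD=440689773199/2147483648 → NEW=255, ERR=-106918557041/2147483648
(3,0): OLD=641744771/8388608 → NEW=0, ERR=641744771/8388608
(3,1): OLD=7918659015/67108864 → NEW=0, ERR=7918659015/67108864
(3,2): OLD=459398403517/2147483648 → NEW=255, ERR=-88209926723/2147483648
(3,3): OLD=614114351381/4294967296 → NEW=255, ERR=-481102309099/4294967296
(3,4): OLD=9502421694537/68719476736 → NEW=255, ERR=-8021044873143/68719476736
Output grid:
  Row 0: .#.##  (2 black, running=2)
  Row 1: ..#.#  (3 black, running=5)
  Row 2: .#.##  (2 black, running=7)
  Row 3: ..###  (2 black, running=9)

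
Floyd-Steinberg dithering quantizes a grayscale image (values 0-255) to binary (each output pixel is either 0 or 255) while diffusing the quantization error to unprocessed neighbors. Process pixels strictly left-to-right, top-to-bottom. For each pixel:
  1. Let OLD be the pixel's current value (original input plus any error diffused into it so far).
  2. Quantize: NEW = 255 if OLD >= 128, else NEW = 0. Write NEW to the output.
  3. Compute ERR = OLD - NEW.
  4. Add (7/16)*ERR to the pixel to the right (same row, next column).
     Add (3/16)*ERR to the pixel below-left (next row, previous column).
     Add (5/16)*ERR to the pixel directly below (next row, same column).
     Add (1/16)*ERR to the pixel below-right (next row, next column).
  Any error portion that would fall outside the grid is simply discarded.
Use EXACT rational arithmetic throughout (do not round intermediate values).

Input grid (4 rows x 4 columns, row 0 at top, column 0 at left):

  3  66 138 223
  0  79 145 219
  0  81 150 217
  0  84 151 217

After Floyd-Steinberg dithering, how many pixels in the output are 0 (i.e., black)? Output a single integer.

(0,0): OLD=3 → NEW=0, ERR=3
(0,1): OLD=1077/16 → NEW=0, ERR=1077/16
(0,2): OLD=42867/256 → NEW=255, ERR=-22413/256
(0,3): OLD=756517/4096 → NEW=255, ERR=-287963/4096
(1,0): OLD=3471/256 → NEW=0, ERR=3471/256
(1,1): OLD=183785/2048 → NEW=0, ERR=183785/2048
(1,2): OLD=9694493/65536 → NEW=255, ERR=-7017187/65536
(1,3): OLD=151743067/1048576 → NEW=255, ERR=-115643813/1048576
(2,0): OLD=690195/32768 → NEW=0, ERR=690195/32768
(2,1): OLD=103840001/1048576 → NEW=0, ERR=103840001/1048576
(2,2): OLD=303656741/2097152 → NEW=255, ERR=-231117019/2097152
(2,3): OLD=4282504497/33554432 → NEW=0, ERR=4282504497/33554432
(3,0): OLD=421951203/16777216 → NEW=0, ERR=421951203/16777216
(3,1): OLD=28616008189/268435456 → NEW=0, ERR=28616008189/268435456
(3,2): OLD=830300375043/4294967296 → NEW=255, ERR=-264916285437/4294967296
(3,3): OLD=15325187676821/68719476736 → NEW=255, ERR=-2198278890859/68719476736
Output grid:
  Row 0: ..##  (2 black, running=2)
  Row 1: ..##  (2 black, running=4)
  Row 2: ..#.  (3 black, running=7)
  Row 3: ..##  (2 black, running=9)

Answer: 9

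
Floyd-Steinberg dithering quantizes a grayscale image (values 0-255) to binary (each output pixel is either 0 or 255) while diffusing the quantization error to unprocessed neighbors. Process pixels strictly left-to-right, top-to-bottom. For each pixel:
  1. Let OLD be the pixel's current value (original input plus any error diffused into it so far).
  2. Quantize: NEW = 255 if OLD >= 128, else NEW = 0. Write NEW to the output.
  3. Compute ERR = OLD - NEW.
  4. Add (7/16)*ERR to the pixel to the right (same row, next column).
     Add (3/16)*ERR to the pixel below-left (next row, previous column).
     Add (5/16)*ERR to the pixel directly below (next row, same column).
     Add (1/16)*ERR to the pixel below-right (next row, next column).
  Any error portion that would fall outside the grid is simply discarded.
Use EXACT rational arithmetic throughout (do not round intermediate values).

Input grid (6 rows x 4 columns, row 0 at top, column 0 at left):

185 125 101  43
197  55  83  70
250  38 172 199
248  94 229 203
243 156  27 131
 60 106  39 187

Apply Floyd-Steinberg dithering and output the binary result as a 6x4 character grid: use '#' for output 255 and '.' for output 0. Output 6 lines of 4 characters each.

(0,0): OLD=185 → NEW=255, ERR=-70
(0,1): OLD=755/8 → NEW=0, ERR=755/8
(0,2): OLD=18213/128 → NEW=255, ERR=-14427/128
(0,3): OLD=-12925/2048 → NEW=0, ERR=-12925/2048
(1,0): OLD=24681/128 → NEW=255, ERR=-7959/128
(1,1): OLD=32543/1024 → NEW=0, ERR=32543/1024
(1,2): OLD=2175691/32768 → NEW=0, ERR=2175691/32768
(1,3): OLD=47202685/524288 → NEW=0, ERR=47202685/524288
(2,0): OLD=3875269/16384 → NEW=255, ERR=-302651/16384
(2,1): OLD=25382279/524288 → NEW=0, ERR=25382279/524288
(2,2): OLD=244105235/1048576 → NEW=255, ERR=-23281645/1048576
(2,3): OLD=3717343431/16777216 → NEW=255, ERR=-560846649/16777216
(3,0): OLD=2108097461/8388608 → NEW=255, ERR=-30997579/8388608
(3,1): OLD=13716348907/134217728 → NEW=0, ERR=13716348907/134217728
(3,2): OLD=565925488789/2147483648 → NEW=255, ERR=18317158549/2147483648
(3,3): OLD=6696624334227/34359738368 → NEW=255, ERR=-2065108949613/34359738368
(4,0): OLD=560507766865/2147483648 → NEW=255, ERR=12899436625/2147483648
(4,1): OLD=3297369624883/17179869184 → NEW=255, ERR=-1083497017037/17179869184
(4,2): OLD=-1544120108269/549755813888 → NEW=0, ERR=-1544120108269/549755813888
(4,3): OLD=980959821770869/8796093022208 → NEW=0, ERR=980959821770869/8796093022208
(5,0): OLD=13758160830529/274877906944 → NEW=0, ERR=13758160830529/274877906944
(5,1): OLD=950310484706727/8796093022208 → NEW=0, ERR=950310484706727/8796093022208
(5,2): OLD=450172963210407/4398046511104 → NEW=0, ERR=450172963210407/4398046511104
(5,3): OLD=37500424994514075/140737488355328 → NEW=255, ERR=1612365463905435/140737488355328
Row 0: #.#.
Row 1: #...
Row 2: #.##
Row 3: #.##
Row 4: ##..
Row 5: ...#

Answer: #.#.
#...
#.##
#.##
##..
...#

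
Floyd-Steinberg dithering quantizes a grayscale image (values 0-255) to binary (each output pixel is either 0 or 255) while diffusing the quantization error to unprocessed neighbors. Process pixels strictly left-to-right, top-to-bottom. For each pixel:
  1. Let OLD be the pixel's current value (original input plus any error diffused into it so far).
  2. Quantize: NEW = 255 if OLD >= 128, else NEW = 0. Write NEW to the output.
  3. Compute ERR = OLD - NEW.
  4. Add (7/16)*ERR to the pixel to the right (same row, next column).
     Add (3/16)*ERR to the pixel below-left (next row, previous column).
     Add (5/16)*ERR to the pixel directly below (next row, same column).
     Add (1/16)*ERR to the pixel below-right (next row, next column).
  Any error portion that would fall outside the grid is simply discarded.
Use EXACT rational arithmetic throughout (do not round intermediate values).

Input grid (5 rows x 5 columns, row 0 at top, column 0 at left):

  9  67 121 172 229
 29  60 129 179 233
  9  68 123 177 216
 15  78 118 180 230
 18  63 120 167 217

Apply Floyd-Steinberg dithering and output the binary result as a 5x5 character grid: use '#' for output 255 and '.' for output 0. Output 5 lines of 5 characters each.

Answer: ..#.#
..###
...##
.#.##
..#.#

Derivation:
(0,0): OLD=9 → NEW=0, ERR=9
(0,1): OLD=1135/16 → NEW=0, ERR=1135/16
(0,2): OLD=38921/256 → NEW=255, ERR=-26359/256
(0,3): OLD=519999/4096 → NEW=0, ERR=519999/4096
(0,4): OLD=18647737/65536 → NEW=255, ERR=1936057/65536
(1,0): OLD=11549/256 → NEW=0, ERR=11549/256
(1,1): OLD=170315/2048 → NEW=0, ERR=170315/2048
(1,2): OLD=10580391/65536 → NEW=255, ERR=-6131289/65536
(1,3): OLD=46359067/262144 → NEW=255, ERR=-20487653/262144
(1,4): OLD=905860337/4194304 → NEW=255, ERR=-163687183/4194304
(2,0): OLD=1267817/32768 → NEW=0, ERR=1267817/32768
(2,1): OLD=100865683/1048576 → NEW=0, ERR=100865683/1048576
(2,2): OLD=2120503673/16777216 → NEW=0, ERR=2120503673/16777216
(2,3): OLD=52266696283/268435456 → NEW=255, ERR=-16184344997/268435456
(2,4): OLD=741063265725/4294967296 → NEW=255, ERR=-354153394755/4294967296
(3,0): OLD=757106009/16777216 → NEW=0, ERR=757106009/16777216
(3,1): OLD=20658797797/134217728 → NEW=255, ERR=-13566722843/134217728
(3,2): OLD=463780894823/4294967296 → NEW=0, ERR=463780894823/4294967296
(3,3): OLD=1725201654063/8589934592 → NEW=255, ERR=-465231666897/8589934592
(3,4): OLD=24294904642827/137438953472 → NEW=255, ERR=-10752028492533/137438953472
(4,0): OLD=28238777495/2147483648 → NEW=0, ERR=28238777495/2147483648
(4,1): OLD=4139156087191/68719476736 → NEW=0, ERR=4139156087191/68719476736
(4,2): OLD=179906237428153/1099511627776 → NEW=255, ERR=-100469227654727/1099511627776
(4,3): OLD=1797541434274199/17592186044416 → NEW=0, ERR=1797541434274199/17592186044416
(4,4): OLD=65828767297105569/281474976710656 → NEW=255, ERR=-5947351764111711/281474976710656
Row 0: ..#.#
Row 1: ..###
Row 2: ...##
Row 3: .#.##
Row 4: ..#.#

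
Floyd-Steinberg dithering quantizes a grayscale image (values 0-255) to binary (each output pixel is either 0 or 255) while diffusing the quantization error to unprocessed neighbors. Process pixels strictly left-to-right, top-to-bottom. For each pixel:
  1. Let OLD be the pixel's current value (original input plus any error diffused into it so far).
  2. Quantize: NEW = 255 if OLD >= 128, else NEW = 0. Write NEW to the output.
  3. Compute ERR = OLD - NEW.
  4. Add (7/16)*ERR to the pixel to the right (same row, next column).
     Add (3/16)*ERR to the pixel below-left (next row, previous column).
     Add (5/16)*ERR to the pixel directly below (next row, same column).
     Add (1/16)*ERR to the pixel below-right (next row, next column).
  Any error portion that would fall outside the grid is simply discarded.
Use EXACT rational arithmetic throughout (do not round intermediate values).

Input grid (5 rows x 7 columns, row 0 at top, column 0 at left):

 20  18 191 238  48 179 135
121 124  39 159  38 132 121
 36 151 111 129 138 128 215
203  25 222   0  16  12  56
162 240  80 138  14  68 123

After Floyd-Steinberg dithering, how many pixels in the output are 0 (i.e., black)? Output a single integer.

(0,0): OLD=20 → NEW=0, ERR=20
(0,1): OLD=107/4 → NEW=0, ERR=107/4
(0,2): OLD=12973/64 → NEW=255, ERR=-3347/64
(0,3): OLD=220283/1024 → NEW=255, ERR=-40837/1024
(0,4): OLD=500573/16384 → NEW=0, ERR=500573/16384
(0,5): OLD=50427787/262144 → NEW=255, ERR=-16418933/262144
(0,6): OLD=451298509/4194304 → NEW=0, ERR=451298509/4194304
(1,0): OLD=8465/64 → NEW=255, ERR=-7855/64
(1,1): OLD=35895/512 → NEW=0, ERR=35895/512
(1,2): OLD=778627/16384 → NEW=0, ERR=778627/16384
(1,3): OLD=11127303/65536 → NEW=255, ERR=-5584377/65536
(1,4): OLD=-16644235/4194304 → NEW=0, ERR=-16644235/4194304
(1,5): OLD=4455193989/33554432 → NEW=255, ERR=-4101186171/33554432
(1,6): OLD=52203394091/536870912 → NEW=0, ERR=52203394091/536870912
(2,0): OLD=88397/8192 → NEW=0, ERR=88397/8192
(2,1): OLD=46889503/262144 → NEW=255, ERR=-19957217/262144
(2,2): OLD=339523101/4194304 → NEW=0, ERR=339523101/4194304
(2,3): OLD=4698050165/33554432 → NEW=255, ERR=-3858329995/33554432
(2,4): OLD=15625673477/268435456 → NEW=0, ERR=15625673477/268435456
(2,5): OLD=1144655882967/8589934592 → NEW=255, ERR=-1045777437993/8589934592
(2,6): OLD=25355300798033/137438953472 → NEW=255, ERR=-9691632337327/137438953472
(3,0): OLD=805715581/4194304 → NEW=255, ERR=-263831939/4194304
(3,1): OLD=-350925383/33554432 → NEW=0, ERR=-350925383/33554432
(3,2): OLD=58090137531/268435456 → NEW=255, ERR=-10360903749/268435456
(3,3): OLD=-39563256787/1073741824 → NEW=0, ERR=-39563256787/1073741824
(3,4): OLD=-1641476160899/137438953472 → NEW=0, ERR=-1641476160899/137438953472
(3,5): OLD=-44919400645433/1099511627776 → NEW=0, ERR=-44919400645433/1099511627776
(3,6): OLD=149201808413081/17592186044416 → NEW=0, ERR=149201808413081/17592186044416
(4,0): OLD=75367034035/536870912 → NEW=255, ERR=-61535048525/536870912
(4,1): OLD=1506829021079/8589934592 → NEW=255, ERR=-683604299881/8589934592
(4,2): OLD=3512786517817/137438953472 → NEW=0, ERR=3512786517817/137438953472
(4,3): OLD=146252509672515/1099511627776 → NEW=255, ERR=-134122955410365/1099511627776
(4,4): OLD=-466750053286439/8796093022208 → NEW=0, ERR=-466750053286439/8796093022208
(4,5): OLD=9249742095323993/281474976710656 → NEW=0, ERR=9249742095323993/281474976710656
(4,6): OLD=619127726941654591/4503599627370496 → NEW=255, ERR=-529290178037821889/4503599627370496
Output grid:
  Row 0: ..##.#.  (4 black, running=4)
  Row 1: #..#.#.  (4 black, running=8)
  Row 2: .#.#.##  (3 black, running=11)
  Row 3: #.#....  (5 black, running=16)
  Row 4: ##.#..#  (3 black, running=19)

Answer: 19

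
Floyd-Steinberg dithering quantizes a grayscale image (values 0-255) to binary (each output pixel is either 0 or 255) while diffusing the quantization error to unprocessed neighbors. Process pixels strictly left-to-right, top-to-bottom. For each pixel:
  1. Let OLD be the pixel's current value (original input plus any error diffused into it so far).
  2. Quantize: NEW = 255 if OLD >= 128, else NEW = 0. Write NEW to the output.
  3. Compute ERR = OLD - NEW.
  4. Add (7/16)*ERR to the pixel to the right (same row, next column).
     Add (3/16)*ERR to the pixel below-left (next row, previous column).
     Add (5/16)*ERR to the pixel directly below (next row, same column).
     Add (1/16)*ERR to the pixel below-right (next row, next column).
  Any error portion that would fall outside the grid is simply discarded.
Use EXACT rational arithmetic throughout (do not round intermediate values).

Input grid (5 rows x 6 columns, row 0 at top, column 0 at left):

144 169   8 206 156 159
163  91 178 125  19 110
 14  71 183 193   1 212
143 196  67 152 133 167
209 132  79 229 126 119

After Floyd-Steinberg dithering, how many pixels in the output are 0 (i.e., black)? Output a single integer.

Answer: 14

Derivation:
(0,0): OLD=144 → NEW=255, ERR=-111
(0,1): OLD=1927/16 → NEW=0, ERR=1927/16
(0,2): OLD=15537/256 → NEW=0, ERR=15537/256
(0,3): OLD=952535/4096 → NEW=255, ERR=-91945/4096
(0,4): OLD=9580001/65536 → NEW=255, ERR=-7131679/65536
(0,5): OLD=116801831/1048576 → NEW=0, ERR=116801831/1048576
(1,0): OLD=38629/256 → NEW=255, ERR=-26651/256
(1,1): OLD=179267/2048 → NEW=0, ERR=179267/2048
(1,2): OLD=15635583/65536 → NEW=255, ERR=-1076097/65536
(1,3): OLD=24691539/262144 → NEW=0, ERR=24691539/262144
(1,4): OLD=766463449/16777216 → NEW=0, ERR=766463449/16777216
(1,5): OLD=42411580959/268435456 → NEW=255, ERR=-26039460321/268435456
(2,0): OLD=-69487/32768 → NEW=0, ERR=-69487/32768
(2,1): OLD=92107851/1048576 → NEW=0, ERR=92107851/1048576
(2,2): OLD=4016980897/16777216 → NEW=255, ERR=-261209183/16777216
(2,3): OLD=29952390361/134217728 → NEW=255, ERR=-4273130279/134217728
(2,4): OLD=-47046025717/4294967296 → NEW=0, ERR=-47046025717/4294967296
(2,5): OLD=12352264705277/68719476736 → NEW=255, ERR=-5171201862403/68719476736
(3,0): OLD=2664347521/16777216 → NEW=255, ERR=-1613842559/16777216
(3,1): OLD=23932937325/134217728 → NEW=255, ERR=-10292583315/134217728
(3,2): OLD=30177683991/1073741824 → NEW=0, ERR=30177683991/1073741824
(3,3): OLD=10398627142981/68719476736 → NEW=255, ERR=-7124839424699/68719476736
(3,4): OLD=37448020086949/549755813888 → NEW=0, ERR=37448020086949/549755813888
(3,5): OLD=1518213709529483/8796093022208 → NEW=255, ERR=-724790011133557/8796093022208
(4,0): OLD=353392630127/2147483648 → NEW=255, ERR=-194215700113/2147483648
(4,1): OLD=2327063154979/34359738368 → NEW=0, ERR=2327063154979/34359738368
(4,2): OLD=102452840709753/1099511627776 → NEW=0, ERR=102452840709753/1099511627776
(4,3): OLD=4431383404092093/17592186044416 → NEW=255, ERR=-54624037233987/17592186044416
(4,4): OLD=34902463059292301/281474976710656 → NEW=0, ERR=34902463059292301/281474976710656
(4,5): OLD=683452581575283899/4503599627370496 → NEW=255, ERR=-464965323404192581/4503599627370496
Output grid:
  Row 0: #..##.  (3 black, running=3)
  Row 1: #.#..#  (3 black, running=6)
  Row 2: ..##.#  (3 black, running=9)
  Row 3: ##.#.#  (2 black, running=11)
  Row 4: #..#.#  (3 black, running=14)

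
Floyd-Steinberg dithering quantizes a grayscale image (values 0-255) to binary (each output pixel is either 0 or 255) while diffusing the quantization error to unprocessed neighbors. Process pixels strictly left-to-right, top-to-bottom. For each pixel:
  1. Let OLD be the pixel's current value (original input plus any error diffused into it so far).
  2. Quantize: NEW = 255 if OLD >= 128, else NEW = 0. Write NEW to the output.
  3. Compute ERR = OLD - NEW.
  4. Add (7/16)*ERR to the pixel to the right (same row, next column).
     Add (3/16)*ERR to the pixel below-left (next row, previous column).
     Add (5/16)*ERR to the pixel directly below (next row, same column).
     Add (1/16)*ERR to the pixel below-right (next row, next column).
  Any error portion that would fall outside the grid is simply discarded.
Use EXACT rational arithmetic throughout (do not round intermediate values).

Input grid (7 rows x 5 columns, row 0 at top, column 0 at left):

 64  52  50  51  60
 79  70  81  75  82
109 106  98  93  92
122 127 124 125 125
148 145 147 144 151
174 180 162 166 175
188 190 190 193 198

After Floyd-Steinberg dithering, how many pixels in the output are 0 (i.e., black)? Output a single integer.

(0,0): OLD=64 → NEW=0, ERR=64
(0,1): OLD=80 → NEW=0, ERR=80
(0,2): OLD=85 → NEW=0, ERR=85
(0,3): OLD=1411/16 → NEW=0, ERR=1411/16
(0,4): OLD=25237/256 → NEW=0, ERR=25237/256
(1,0): OLD=114 → NEW=0, ERR=114
(1,1): OLD=2637/16 → NEW=255, ERR=-1443/16
(1,2): OLD=5737/64 → NEW=0, ERR=5737/64
(1,3): OLD=678187/4096 → NEW=255, ERR=-366293/4096
(1,4): OLD=5190077/65536 → NEW=0, ERR=5190077/65536
(2,0): OLD=32695/256 → NEW=0, ERR=32695/256
(2,1): OLD=645629/4096 → NEW=255, ERR=-398851/4096
(2,2): OLD=999531/16384 → NEW=0, ERR=999531/16384
(2,3): OLD=117645915/1048576 → NEW=0, ERR=117645915/1048576
(2,4): OLD=2688460429/16777216 → NEW=255, ERR=-1589729651/16777216
(3,0): OLD=9414439/65536 → NEW=255, ERR=-7297241/65536
(3,1): OLD=70544677/1048576 → NEW=0, ERR=70544677/1048576
(3,2): OLD=786217333/4194304 → NEW=255, ERR=-283330187/4194304
(3,3): OLD=31287190755/268435456 → NEW=0, ERR=31287190755/268435456
(3,4): OLD=658820229445/4294967296 → NEW=255, ERR=-436396431035/4294967296
(4,0): OLD=2110882719/16777216 → NEW=0, ERR=2110882719/16777216
(4,1): OLD=54074838373/268435456 → NEW=255, ERR=-14376202907/268435456
(4,2): OLD=137995530475/1073741824 → NEW=255, ERR=-135808634645/1073741824
(4,3): OLD=6996618735731/68719476736 → NEW=0, ERR=6996618735731/68719476736
(4,4): OLD=188100393294773/1099511627776 → NEW=255, ERR=-92275071788107/1099511627776
(5,0): OLD=873066318303/4294967296 → NEW=255, ERR=-222150342177/4294967296
(5,1): OLD=8575039545005/68719476736 → NEW=0, ERR=8575039545005/68719476736
(5,2): OLD=52999236422837/274877906944 → NEW=255, ERR=-17094629847883/274877906944
(5,3): OLD=2585489489250011/17592186044416 → NEW=255, ERR=-1900517952076069/17592186044416
(5,4): OLD=30363623913130893/281474976710656 → NEW=0, ERR=30363623913130893/281474976710656
(6,0): OLD=214661277282743/1099511627776 → NEW=255, ERR=-65714187800137/1099511627776
(6,1): OLD=3306513151666573/17592186044416 → NEW=255, ERR=-1179494289659507/17592186044416
(6,2): OLD=9061790065844651/70368744177664 → NEW=255, ERR=-8882239699459669/70368744177664
(6,3): OLD=542036551106709963/4503599627370496 → NEW=0, ERR=542036551106709963/4503599627370496
(6,4): OLD=20004216794575698845/72057594037927936 → NEW=255, ERR=1629530314904075165/72057594037927936
Output grid:
  Row 0: .....  (5 black, running=5)
  Row 1: .#.#.  (3 black, running=8)
  Row 2: .#..#  (3 black, running=11)
  Row 3: #.#.#  (2 black, running=13)
  Row 4: .##.#  (2 black, running=15)
  Row 5: #.##.  (2 black, running=17)
  Row 6: ###.#  (1 black, running=18)

Answer: 18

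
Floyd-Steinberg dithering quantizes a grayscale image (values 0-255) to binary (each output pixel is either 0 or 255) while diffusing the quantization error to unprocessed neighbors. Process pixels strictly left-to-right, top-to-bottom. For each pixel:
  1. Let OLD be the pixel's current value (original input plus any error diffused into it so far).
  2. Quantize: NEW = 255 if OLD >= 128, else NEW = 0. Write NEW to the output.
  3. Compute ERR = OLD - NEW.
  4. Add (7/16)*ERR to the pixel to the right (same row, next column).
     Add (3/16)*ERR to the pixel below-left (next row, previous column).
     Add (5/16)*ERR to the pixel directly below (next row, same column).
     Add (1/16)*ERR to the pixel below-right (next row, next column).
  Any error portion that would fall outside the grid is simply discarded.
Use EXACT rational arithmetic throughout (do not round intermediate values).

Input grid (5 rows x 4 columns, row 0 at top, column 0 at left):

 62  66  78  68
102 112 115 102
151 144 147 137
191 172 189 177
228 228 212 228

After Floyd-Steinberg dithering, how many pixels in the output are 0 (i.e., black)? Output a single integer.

Answer: 8

Derivation:
(0,0): OLD=62 → NEW=0, ERR=62
(0,1): OLD=745/8 → NEW=0, ERR=745/8
(0,2): OLD=15199/128 → NEW=0, ERR=15199/128
(0,3): OLD=245657/2048 → NEW=0, ERR=245657/2048
(1,0): OLD=17771/128 → NEW=255, ERR=-14869/128
(1,1): OLD=119213/1024 → NEW=0, ERR=119213/1024
(1,2): OLD=7580913/32768 → NEW=255, ERR=-774927/32768
(1,3): OLD=71596391/524288 → NEW=255, ERR=-62097049/524288
(2,0): OLD=2236863/16384 → NEW=255, ERR=-1941057/16384
(2,1): OLD=61265509/524288 → NEW=0, ERR=61265509/524288
(2,2): OLD=184341961/1048576 → NEW=255, ERR=-83044919/1048576
(2,3): OLD=1071396005/16777216 → NEW=0, ERR=1071396005/16777216
(3,0): OLD=1475451535/8388608 → NEW=255, ERR=-663643505/8388608
(3,1): OLD=20354286161/134217728 → NEW=255, ERR=-13871234479/134217728
(3,2): OLD=297024494383/2147483648 → NEW=255, ERR=-250583835857/2147483648
(3,3): OLD=4843204289225/34359738368 → NEW=255, ERR=-3918528994615/34359738368
(4,0): OLD=394921087907/2147483648 → NEW=255, ERR=-152687242333/2147483648
(4,1): OLD=2366933324201/17179869184 → NEW=255, ERR=-2013933317719/17179869184
(4,2): OLD=52999836217161/549755813888 → NEW=0, ERR=52999836217161/549755813888
(4,3): OLD=1998876281034959/8796093022208 → NEW=255, ERR=-244127439628081/8796093022208
Output grid:
  Row 0: ....  (4 black, running=4)
  Row 1: #.##  (1 black, running=5)
  Row 2: #.#.  (2 black, running=7)
  Row 3: ####  (0 black, running=7)
  Row 4: ##.#  (1 black, running=8)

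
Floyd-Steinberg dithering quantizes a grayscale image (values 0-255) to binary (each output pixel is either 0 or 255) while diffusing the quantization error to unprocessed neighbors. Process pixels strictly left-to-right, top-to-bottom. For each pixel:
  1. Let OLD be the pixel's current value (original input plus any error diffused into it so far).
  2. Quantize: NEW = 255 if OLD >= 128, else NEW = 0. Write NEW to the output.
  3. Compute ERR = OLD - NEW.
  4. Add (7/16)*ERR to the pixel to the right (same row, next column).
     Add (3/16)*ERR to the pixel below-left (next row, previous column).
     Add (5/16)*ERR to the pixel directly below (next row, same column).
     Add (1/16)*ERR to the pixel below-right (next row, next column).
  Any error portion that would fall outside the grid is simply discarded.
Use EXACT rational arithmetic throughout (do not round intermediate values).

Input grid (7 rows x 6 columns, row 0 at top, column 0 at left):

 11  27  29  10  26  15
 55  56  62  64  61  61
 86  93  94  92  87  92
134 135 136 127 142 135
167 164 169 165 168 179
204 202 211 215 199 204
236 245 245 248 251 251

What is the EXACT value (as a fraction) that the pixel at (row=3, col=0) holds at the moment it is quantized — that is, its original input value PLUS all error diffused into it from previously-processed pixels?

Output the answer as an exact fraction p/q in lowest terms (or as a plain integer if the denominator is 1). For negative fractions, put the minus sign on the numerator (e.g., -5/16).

(0,0): OLD=11 → NEW=0, ERR=11
(0,1): OLD=509/16 → NEW=0, ERR=509/16
(0,2): OLD=10987/256 → NEW=0, ERR=10987/256
(0,3): OLD=117869/4096 → NEW=0, ERR=117869/4096
(0,4): OLD=2529019/65536 → NEW=0, ERR=2529019/65536
(0,5): OLD=33431773/1048576 → NEW=0, ERR=33431773/1048576
(1,0): OLD=16487/256 → NEW=0, ERR=16487/256
(1,1): OLD=210641/2048 → NEW=0, ERR=210641/2048
(1,2): OLD=8375077/65536 → NEW=0, ERR=8375077/65536
(1,3): OLD=36390913/262144 → NEW=255, ERR=-30455807/262144
(1,4): OLD=503438883/16777216 → NEW=0, ERR=503438883/16777216
(1,5): OLD=23220605701/268435456 → NEW=0, ERR=23220605701/268435456
(2,0): OLD=4109451/32768 → NEW=0, ERR=4109451/32768
(2,1): OLD=218098345/1048576 → NEW=255, ERR=-49288535/1048576
(2,2): OLD=1644423227/16777216 → NEW=0, ERR=1644423227/16777216
(2,3): OLD=15057751331/134217728 → NEW=0, ERR=15057751331/134217728
(2,4): OLD=663220854761/4294967296 → NEW=255, ERR=-431995805719/4294967296
(2,5): OLD=5284750029807/68719476736 → NEW=0, ERR=5284750029807/68719476736
(3,0): OLD=2757793499/16777216 → NEW=255, ERR=-1520396581/16777216
Target (3,0): original=134, with diffused error = 2757793499/16777216

Answer: 2757793499/16777216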